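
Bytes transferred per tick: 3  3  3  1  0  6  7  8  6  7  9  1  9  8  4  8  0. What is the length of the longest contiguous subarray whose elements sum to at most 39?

9

Extend to the right; shrink from the left whenever the sum exceeds 39:
→ 3: sum 3, len 1
→ 3: sum 6, len 2
→ 3: sum 9, len 3
→ 1: sum 10, len 4
→ 0: sum 10, len 5
→ 6: sum 16, len 6
→ 7: sum 23, len 7
→ 8: sum 31, len 8
→ 6: sum 37, len 9
→ 7 (dropped 3, 3): sum 38, len 8
→ 9 (dropped 3, 1, 0, 6): sum 37, len 5
→ 1: sum 38, len 6
→ 9 (dropped 7, 8): sum 32, len 5
→ 8 (dropped 6): sum 34, len 5
→ 4: sum 38, len 6
→ 8 (dropped 7): sum 39, len 6
→ 0: sum 39, len 7
Longest length seen: 9.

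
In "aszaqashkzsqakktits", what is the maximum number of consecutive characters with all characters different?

6

[a] len 1
[a, s] len 2
[a, s, z] len 3
[s, z, a] len 3
[s, z, a, q] len 4
[q, a] len 2
[q, a, s] len 3
[q, a, s, h] len 4
[q, a, s, h, k] len 5
[q, a, s, h, k, z] len 6
[h, k, z, s] len 4
[h, k, z, s, q] len 5
[h, k, z, s, q, a] len 6
[z, s, q, a, k] len 5
[k] len 1
[k, t] len 2
[k, t, i] len 3
[i, t] len 2
[i, t, s] len 3
Longest all-distinct length: 6.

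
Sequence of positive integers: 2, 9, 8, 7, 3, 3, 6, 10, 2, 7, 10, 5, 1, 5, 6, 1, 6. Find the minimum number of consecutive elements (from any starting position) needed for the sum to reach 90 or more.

17

add 2: running sum 2 < 90
add 9: running sum 11 < 90
add 8: running sum 19 < 90
add 7: running sum 26 < 90
add 3: running sum 29 < 90
add 3: running sum 32 < 90
add 6: running sum 38 < 90
add 10: running sum 48 < 90
add 2: running sum 50 < 90
add 7: running sum 57 < 90
add 10: running sum 67 < 90
add 5: running sum 72 < 90
add 1: running sum 73 < 90
add 5: running sum 78 < 90
add 6: running sum 84 < 90
add 1: running sum 85 < 90
end 16: [2, 9, 8, 7, 3, 3, 6, 10, 2, 7, 10, 5, 1, 5, 6, 1, 6] sum 91, len 17
Shortest qualifying length: 17.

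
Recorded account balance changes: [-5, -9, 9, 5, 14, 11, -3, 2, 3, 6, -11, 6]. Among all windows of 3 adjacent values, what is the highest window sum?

30

-5 -9 9 → sum -5
-9 9 5 → sum 5
9 5 14 → sum 28
5 14 11 → sum 30
14 11 -3 → sum 22
11 -3 2 → sum 10
-3 2 3 → sum 2
2 3 6 → sum 11
3 6 -11 → sum -2
6 -11 6 → sum 1
Highest of these is 30.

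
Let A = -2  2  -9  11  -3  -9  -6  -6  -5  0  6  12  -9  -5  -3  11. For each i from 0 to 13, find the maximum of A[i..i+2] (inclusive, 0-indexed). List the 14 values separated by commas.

-2 2 -9 → max 2
2 -9 11 → max 11
-9 11 -3 → max 11
11 -3 -9 → max 11
-3 -9 -6 → max -3
-9 -6 -6 → max -6
-6 -6 -5 → max -5
-6 -5 0 → max 0
-5 0 6 → max 6
0 6 12 → max 12
6 12 -9 → max 12
12 -9 -5 → max 12
-9 -5 -3 → max -3
-5 -3 11 → max 11

2, 11, 11, 11, -3, -6, -5, 0, 6, 12, 12, 12, -3, 11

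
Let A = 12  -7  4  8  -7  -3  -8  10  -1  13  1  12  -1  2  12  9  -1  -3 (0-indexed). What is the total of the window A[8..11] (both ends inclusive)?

Elements at indices 8..11: -1, 13, 1, 12
sum(-1, 13, 1, 12) = 25

25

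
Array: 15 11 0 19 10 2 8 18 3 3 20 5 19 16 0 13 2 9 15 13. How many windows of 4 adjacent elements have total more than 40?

[15, 11, 0, 19] → sum 45  > 40 ✓
[11, 0, 19, 10] → sum 40
[0, 19, 10, 2] → sum 31
[19, 10, 2, 8] → sum 39
[10, 2, 8, 18] → sum 38
[2, 8, 18, 3] → sum 31
[8, 18, 3, 3] → sum 32
[18, 3, 3, 20] → sum 44  > 40 ✓
[3, 3, 20, 5] → sum 31
[3, 20, 5, 19] → sum 47  > 40 ✓
[20, 5, 19, 16] → sum 60  > 40 ✓
[5, 19, 16, 0] → sum 40
[19, 16, 0, 13] → sum 48  > 40 ✓
[16, 0, 13, 2] → sum 31
[0, 13, 2, 9] → sum 24
[13, 2, 9, 15] → sum 39
[2, 9, 15, 13] → sum 39
5 windows satisfy the condition.

5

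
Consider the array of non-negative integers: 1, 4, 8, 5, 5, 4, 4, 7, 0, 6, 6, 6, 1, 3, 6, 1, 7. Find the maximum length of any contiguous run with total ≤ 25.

Extend to the right; shrink from the left whenever the sum exceeds 25:
[1] sum 1 len 1
[1, 4] sum 5 len 2
[1, 4, 8] sum 13 len 3
[1, 4, 8, 5] sum 18 len 4
[1, 4, 8, 5, 5] sum 23 len 5
[8, 5, 5, 4] sum 22 len 4
[5, 5, 4, 4] sum 18 len 4
[5, 5, 4, 4, 7] sum 25 len 5
[5, 5, 4, 4, 7, 0] sum 25 len 6
[4, 4, 7, 0, 6] sum 21 len 5
[4, 7, 0, 6, 6] sum 23 len 5
[7, 0, 6, 6, 6] sum 25 len 5
[0, 6, 6, 6, 1] sum 19 len 5
[0, 6, 6, 6, 1, 3] sum 22 len 6
[6, 6, 1, 3, 6] sum 22 len 5
[6, 6, 1, 3, 6, 1] sum 23 len 6
[6, 1, 3, 6, 1, 7] sum 24 len 6
Longest length seen: 6.

6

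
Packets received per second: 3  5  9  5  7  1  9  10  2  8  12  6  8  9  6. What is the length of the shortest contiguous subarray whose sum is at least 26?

add 3: running sum 3 < 26
add 5: running sum 8 < 26
add 9: running sum 17 < 26
add 5: running sum 22 < 26
add 7: shortest ending here [5, 9, 5, 7] sum 26, len 4
add 1: shortest ending here [5, 9, 5, 7, 1] sum 27, len 5
add 9: shortest ending here [9, 5, 7, 1, 9] sum 31, len 5
add 10: shortest ending here [7, 1, 9, 10] sum 27, len 4
add 2: shortest ending here [7, 1, 9, 10, 2] sum 29, len 5
add 8: shortest ending here [9, 10, 2, 8] sum 29, len 4
add 12: shortest ending here [10, 2, 8, 12] sum 32, len 4
add 6: shortest ending here [8, 12, 6] sum 26, len 3
add 8: shortest ending here [12, 6, 8] sum 26, len 3
add 9: shortest ending here [12, 6, 8, 9] sum 35, len 4
add 6: shortest ending here [6, 8, 9, 6] sum 29, len 4
Shortest qualifying length: 3.

3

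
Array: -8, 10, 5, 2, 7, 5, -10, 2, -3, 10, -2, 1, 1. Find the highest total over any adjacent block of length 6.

21

(-8, 10, 5, 2, 7, 5) → sum 21
(10, 5, 2, 7, 5, -10) → sum 19
(5, 2, 7, 5, -10, 2) → sum 11
(2, 7, 5, -10, 2, -3) → sum 3
(7, 5, -10, 2, -3, 10) → sum 11
(5, -10, 2, -3, 10, -2) → sum 2
(-10, 2, -3, 10, -2, 1) → sum -2
(2, -3, 10, -2, 1, 1) → sum 9
Highest of these is 21.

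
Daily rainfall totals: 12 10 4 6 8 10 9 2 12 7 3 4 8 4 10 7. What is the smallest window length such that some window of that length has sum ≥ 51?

add 12: running sum 12 < 51
add 10: running sum 22 < 51
add 4: running sum 26 < 51
add 6: running sum 32 < 51
add 8: running sum 40 < 51
add 10: running sum 50 < 51
add 9: shortest ending here [12, 10, 4, 6, 8, 10, 9] sum 59, len 7
add 2: shortest ending here [12, 10, 4, 6, 8, 10, 9, 2] sum 61, len 8
add 12: shortest ending here [4, 6, 8, 10, 9, 2, 12] sum 51, len 7
add 7: shortest ending here [6, 8, 10, 9, 2, 12, 7] sum 54, len 7
add 3: shortest ending here [8, 10, 9, 2, 12, 7, 3] sum 51, len 7
add 4: shortest ending here [8, 10, 9, 2, 12, 7, 3, 4] sum 55, len 8
add 8: shortest ending here [10, 9, 2, 12, 7, 3, 4, 8] sum 55, len 8
add 4: shortest ending here [10, 9, 2, 12, 7, 3, 4, 8, 4] sum 59, len 9
add 10: shortest ending here [9, 2, 12, 7, 3, 4, 8, 4, 10] sum 59, len 9
add 7: shortest ending here [12, 7, 3, 4, 8, 4, 10, 7] sum 55, len 8
Shortest qualifying length: 7.

7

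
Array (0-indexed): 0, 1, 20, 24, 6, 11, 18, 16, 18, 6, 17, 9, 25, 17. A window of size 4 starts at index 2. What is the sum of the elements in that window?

61

Elements at indices 2..5: 20, 24, 6, 11
sum(20, 24, 6, 11) = 61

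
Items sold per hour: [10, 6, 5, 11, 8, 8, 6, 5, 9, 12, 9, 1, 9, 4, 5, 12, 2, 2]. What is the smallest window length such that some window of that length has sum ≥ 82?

add 10: running sum 10 < 82
add 6: running sum 16 < 82
add 5: running sum 21 < 82
add 11: running sum 32 < 82
add 8: running sum 40 < 82
add 8: running sum 48 < 82
add 6: running sum 54 < 82
add 5: running sum 59 < 82
add 9: running sum 68 < 82
add 12: running sum 80 < 82
add 9: shortest ending here [10, 6, 5, 11, 8, 8, 6, 5, 9, 12, 9] sum 89, len 11
add 1: shortest ending here [10, 6, 5, 11, 8, 8, 6, 5, 9, 12, 9, 1] sum 90, len 12
add 9: shortest ending here [5, 11, 8, 8, 6, 5, 9, 12, 9, 1, 9] sum 83, len 11
add 4: shortest ending here [11, 8, 8, 6, 5, 9, 12, 9, 1, 9, 4] sum 82, len 11
add 5: shortest ending here [11, 8, 8, 6, 5, 9, 12, 9, 1, 9, 4, 5] sum 87, len 12
add 12: shortest ending here [8, 8, 6, 5, 9, 12, 9, 1, 9, 4, 5, 12] sum 88, len 12
add 2: shortest ending here [8, 6, 5, 9, 12, 9, 1, 9, 4, 5, 12, 2] sum 82, len 12
add 2: shortest ending here [8, 6, 5, 9, 12, 9, 1, 9, 4, 5, 12, 2, 2] sum 84, len 13
Shortest qualifying length: 11.

11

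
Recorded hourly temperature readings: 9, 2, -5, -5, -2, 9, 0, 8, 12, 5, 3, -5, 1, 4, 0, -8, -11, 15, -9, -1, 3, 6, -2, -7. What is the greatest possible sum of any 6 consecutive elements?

37

(9, 2, -5, -5, -2, 9) → sum 8
(2, -5, -5, -2, 9, 0) → sum -1
(-5, -5, -2, 9, 0, 8) → sum 5
(-5, -2, 9, 0, 8, 12) → sum 22
(-2, 9, 0, 8, 12, 5) → sum 32
(9, 0, 8, 12, 5, 3) → sum 37
(0, 8, 12, 5, 3, -5) → sum 23
(8, 12, 5, 3, -5, 1) → sum 24
(12, 5, 3, -5, 1, 4) → sum 20
(5, 3, -5, 1, 4, 0) → sum 8
(3, -5, 1, 4, 0, -8) → sum -5
(-5, 1, 4, 0, -8, -11) → sum -19
(1, 4, 0, -8, -11, 15) → sum 1
(4, 0, -8, -11, 15, -9) → sum -9
(0, -8, -11, 15, -9, -1) → sum -14
(-8, -11, 15, -9, -1, 3) → sum -11
(-11, 15, -9, -1, 3, 6) → sum 3
(15, -9, -1, 3, 6, -2) → sum 12
(-9, -1, 3, 6, -2, -7) → sum -10
Greatest of these is 37.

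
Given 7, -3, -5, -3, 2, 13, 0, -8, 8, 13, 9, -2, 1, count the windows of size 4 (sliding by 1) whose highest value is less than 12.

2

[7, -3, -5, -3] → max 7  < 12 ✓
[-3, -5, -3, 2] → max 2  < 12 ✓
[-5, -3, 2, 13] → max 13
[-3, 2, 13, 0] → max 13
[2, 13, 0, -8] → max 13
[13, 0, -8, 8] → max 13
[0, -8, 8, 13] → max 13
[-8, 8, 13, 9] → max 13
[8, 13, 9, -2] → max 13
[13, 9, -2, 1] → max 13
2 windows satisfy the condition.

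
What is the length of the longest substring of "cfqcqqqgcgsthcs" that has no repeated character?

5

add c: [c] len 1
add f: [c, f] len 2
add q: [c, f, q] len 3
add c (repeat c, move left end past it): [f, q, c] len 3
add q (repeat q, move left end past it): [c, q] len 2
add q (repeat q, move left end past it): [q] len 1
add q (repeat q, move left end past it): [q] len 1
add g: [q, g] len 2
add c: [q, g, c] len 3
add g (repeat g, move left end past it): [c, g] len 2
add s: [c, g, s] len 3
add t: [c, g, s, t] len 4
add h: [c, g, s, t, h] len 5
add c (repeat c, move left end past it): [g, s, t, h, c] len 5
add s (repeat s, move left end past it): [t, h, c, s] len 4
Longest all-distinct length: 5.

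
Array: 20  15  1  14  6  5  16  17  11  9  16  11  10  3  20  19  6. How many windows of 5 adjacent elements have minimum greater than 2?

20 15 1 14 6 → min 1
15 1 14 6 5 → min 1
1 14 6 5 16 → min 1
14 6 5 16 17 → min 5  > 2 ✓
6 5 16 17 11 → min 5  > 2 ✓
5 16 17 11 9 → min 5  > 2 ✓
16 17 11 9 16 → min 9  > 2 ✓
17 11 9 16 11 → min 9  > 2 ✓
11 9 16 11 10 → min 9  > 2 ✓
9 16 11 10 3 → min 3  > 2 ✓
16 11 10 3 20 → min 3  > 2 ✓
11 10 3 20 19 → min 3  > 2 ✓
10 3 20 19 6 → min 3  > 2 ✓
10 windows satisfy the condition.

10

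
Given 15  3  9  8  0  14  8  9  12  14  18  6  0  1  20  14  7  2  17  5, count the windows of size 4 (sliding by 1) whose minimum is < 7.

[15, 3, 9, 8] → min 3  < 7 ✓
[3, 9, 8, 0] → min 0  < 7 ✓
[9, 8, 0, 14] → min 0  < 7 ✓
[8, 0, 14, 8] → min 0  < 7 ✓
[0, 14, 8, 9] → min 0  < 7 ✓
[14, 8, 9, 12] → min 8
[8, 9, 12, 14] → min 8
[9, 12, 14, 18] → min 9
[12, 14, 18, 6] → min 6  < 7 ✓
[14, 18, 6, 0] → min 0  < 7 ✓
[18, 6, 0, 1] → min 0  < 7 ✓
[6, 0, 1, 20] → min 0  < 7 ✓
[0, 1, 20, 14] → min 0  < 7 ✓
[1, 20, 14, 7] → min 1  < 7 ✓
[20, 14, 7, 2] → min 2  < 7 ✓
[14, 7, 2, 17] → min 2  < 7 ✓
[7, 2, 17, 5] → min 2  < 7 ✓
14 windows satisfy the condition.

14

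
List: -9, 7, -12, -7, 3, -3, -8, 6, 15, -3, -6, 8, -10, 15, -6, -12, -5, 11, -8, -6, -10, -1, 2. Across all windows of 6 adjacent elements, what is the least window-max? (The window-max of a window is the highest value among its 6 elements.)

6

[-9, 7, -12, -7, 3, -3] → max 7
[7, -12, -7, 3, -3, -8] → max 7
[-12, -7, 3, -3, -8, 6] → max 6
[-7, 3, -3, -8, 6, 15] → max 15
[3, -3, -8, 6, 15, -3] → max 15
[-3, -8, 6, 15, -3, -6] → max 15
[-8, 6, 15, -3, -6, 8] → max 15
[6, 15, -3, -6, 8, -10] → max 15
[15, -3, -6, 8, -10, 15] → max 15
[-3, -6, 8, -10, 15, -6] → max 15
[-6, 8, -10, 15, -6, -12] → max 15
[8, -10, 15, -6, -12, -5] → max 15
[-10, 15, -6, -12, -5, 11] → max 15
[15, -6, -12, -5, 11, -8] → max 15
[-6, -12, -5, 11, -8, -6] → max 11
[-12, -5, 11, -8, -6, -10] → max 11
[-5, 11, -8, -6, -10, -1] → max 11
[11, -8, -6, -10, -1, 2] → max 11
Least of these is 6.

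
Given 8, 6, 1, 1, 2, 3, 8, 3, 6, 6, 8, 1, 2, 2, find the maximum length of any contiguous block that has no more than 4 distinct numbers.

7

[8] 1 distinct, len 1
[8, 6] 2 distinct, len 2
[8, 6, 1] 3 distinct, len 3
[8, 6, 1, 1] 3 distinct, len 4
[8, 6, 1, 1, 2] 4 distinct, len 5
[6, 1, 1, 2, 3] 4 distinct, len 5
[1, 1, 2, 3, 8] 4 distinct, len 5
[1, 1, 2, 3, 8, 3] 4 distinct, len 6
[2, 3, 8, 3, 6] 4 distinct, len 5
[2, 3, 8, 3, 6, 6] 4 distinct, len 6
[2, 3, 8, 3, 6, 6, 8] 4 distinct, len 7
[3, 8, 3, 6, 6, 8, 1] 4 distinct, len 7
[6, 6, 8, 1, 2] 4 distinct, len 5
[6, 6, 8, 1, 2, 2] 4 distinct, len 6
Longest length with ≤4 distinct: 7.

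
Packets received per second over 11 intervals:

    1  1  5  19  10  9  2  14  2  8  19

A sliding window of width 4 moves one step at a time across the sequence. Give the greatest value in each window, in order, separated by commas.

19, 19, 19, 19, 14, 14, 14, 19

[1, 1, 5, 19] → max 19
[1, 5, 19, 10] → max 19
[5, 19, 10, 9] → max 19
[19, 10, 9, 2] → max 19
[10, 9, 2, 14] → max 14
[9, 2, 14, 2] → max 14
[2, 14, 2, 8] → max 14
[14, 2, 8, 19] → max 19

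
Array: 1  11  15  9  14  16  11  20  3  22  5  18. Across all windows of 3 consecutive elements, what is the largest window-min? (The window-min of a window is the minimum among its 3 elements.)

Each size-3 window and its min:
(1, 11, 15) → min 1
(11, 15, 9) → min 9
(15, 9, 14) → min 9
(9, 14, 16) → min 9
(14, 16, 11) → min 11
(16, 11, 20) → min 11
(11, 20, 3) → min 3
(20, 3, 22) → min 3
(3, 22, 5) → min 3
(22, 5, 18) → min 5
Largest of these is 11.

11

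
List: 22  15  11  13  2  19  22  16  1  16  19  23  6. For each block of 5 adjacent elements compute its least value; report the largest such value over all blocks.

2

[22, 15, 11, 13, 2] → min 2
[15, 11, 13, 2, 19] → min 2
[11, 13, 2, 19, 22] → min 2
[13, 2, 19, 22, 16] → min 2
[2, 19, 22, 16, 1] → min 1
[19, 22, 16, 1, 16] → min 1
[22, 16, 1, 16, 19] → min 1
[16, 1, 16, 19, 23] → min 1
[1, 16, 19, 23, 6] → min 1
Largest of these is 2.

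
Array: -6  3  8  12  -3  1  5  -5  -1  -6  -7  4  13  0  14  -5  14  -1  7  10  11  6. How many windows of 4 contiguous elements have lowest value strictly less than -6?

-6 3 8 12 → min -6
3 8 12 -3 → min -3
8 12 -3 1 → min -3
12 -3 1 5 → min -3
-3 1 5 -5 → min -5
1 5 -5 -1 → min -5
5 -5 -1 -6 → min -6
-5 -1 -6 -7 → min -7  < -6 ✓
-1 -6 -7 4 → min -7  < -6 ✓
-6 -7 4 13 → min -7  < -6 ✓
-7 4 13 0 → min -7  < -6 ✓
4 13 0 14 → min 0
13 0 14 -5 → min -5
0 14 -5 14 → min -5
14 -5 14 -1 → min -5
-5 14 -1 7 → min -5
14 -1 7 10 → min -1
-1 7 10 11 → min -1
7 10 11 6 → min 6
4 windows satisfy the condition.

4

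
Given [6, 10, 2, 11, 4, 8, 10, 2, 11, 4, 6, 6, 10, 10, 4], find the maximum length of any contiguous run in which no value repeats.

[6] len 1
[6, 10] len 2
[6, 10, 2] len 3
[6, 10, 2, 11] len 4
[6, 10, 2, 11, 4] len 5
[6, 10, 2, 11, 4, 8] len 6
[2, 11, 4, 8, 10] len 5
[11, 4, 8, 10, 2] len 5
[4, 8, 10, 2, 11] len 5
[8, 10, 2, 11, 4] len 5
[8, 10, 2, 11, 4, 6] len 6
[6] len 1
[6, 10] len 2
[10] len 1
[10, 4] len 2
Longest all-distinct length: 6.

6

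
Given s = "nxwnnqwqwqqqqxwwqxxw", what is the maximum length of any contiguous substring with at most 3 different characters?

15

[n] 1 distinct, len 1
[n, x] 2 distinct, len 2
[n, x, w] 3 distinct, len 3
[n, x, w, n] 3 distinct, len 4
[n, x, w, n, n] 3 distinct, len 5
[w, n, n, q] 3 distinct, len 4
[w, n, n, q, w] 3 distinct, len 5
[w, n, n, q, w, q] 3 distinct, len 6
[w, n, n, q, w, q, w] 3 distinct, len 7
[w, n, n, q, w, q, w, q] 3 distinct, len 8
[w, n, n, q, w, q, w, q, q] 3 distinct, len 9
[w, n, n, q, w, q, w, q, q, q] 3 distinct, len 10
[w, n, n, q, w, q, w, q, q, q, q] 3 distinct, len 11
[q, w, q, w, q, q, q, q, x] 3 distinct, len 9
[q, w, q, w, q, q, q, q, x, w] 3 distinct, len 10
[q, w, q, w, q, q, q, q, x, w, w] 3 distinct, len 11
[q, w, q, w, q, q, q, q, x, w, w, q] 3 distinct, len 12
[q, w, q, w, q, q, q, q, x, w, w, q, x] 3 distinct, len 13
[q, w, q, w, q, q, q, q, x, w, w, q, x, x] 3 distinct, len 14
[q, w, q, w, q, q, q, q, x, w, w, q, x, x, w] 3 distinct, len 15
Longest length with ≤3 distinct: 15.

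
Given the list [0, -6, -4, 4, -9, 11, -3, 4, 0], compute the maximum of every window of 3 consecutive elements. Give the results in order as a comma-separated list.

0, 4, 4, 11, 11, 11, 4

[0, -6, -4] → max 0
[-6, -4, 4] → max 4
[-4, 4, -9] → max 4
[4, -9, 11] → max 11
[-9, 11, -3] → max 11
[11, -3, 4] → max 11
[-3, 4, 0] → max 4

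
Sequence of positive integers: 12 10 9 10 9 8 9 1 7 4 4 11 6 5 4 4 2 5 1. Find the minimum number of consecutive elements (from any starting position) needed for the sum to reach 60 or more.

Extend right; whenever the sum reaches 60, record the length and shrink from the left:
add 12: running sum 12 < 60
add 10: running sum 22 < 60
add 9: running sum 31 < 60
add 10: running sum 41 < 60
add 9: running sum 50 < 60
add 8: running sum 58 < 60
end 6: [12, 10, 9, 10, 9, 8, 9] sum 67, len 7
end 7: [12, 10, 9, 10, 9, 8, 9, 1] sum 68, len 8
end 8: [10, 9, 10, 9, 8, 9, 1, 7] sum 63, len 8
end 9: [10, 9, 10, 9, 8, 9, 1, 7, 4] sum 67, len 9
end 10: [9, 10, 9, 8, 9, 1, 7, 4, 4] sum 61, len 9
end 11: [10, 9, 8, 9, 1, 7, 4, 4, 11] sum 63, len 9
end 12: [10, 9, 8, 9, 1, 7, 4, 4, 11, 6] sum 69, len 10
end 13: [9, 8, 9, 1, 7, 4, 4, 11, 6, 5] sum 64, len 10
end 14: [9, 8, 9, 1, 7, 4, 4, 11, 6, 5, 4] sum 68, len 11
end 15: [8, 9, 1, 7, 4, 4, 11, 6, 5, 4, 4] sum 63, len 11
end 16: [8, 9, 1, 7, 4, 4, 11, 6, 5, 4, 4, 2] sum 65, len 12
end 17: [9, 1, 7, 4, 4, 11, 6, 5, 4, 4, 2, 5] sum 62, len 12
end 18: [9, 1, 7, 4, 4, 11, 6, 5, 4, 4, 2, 5, 1] sum 63, len 13
Shortest qualifying length: 7.

7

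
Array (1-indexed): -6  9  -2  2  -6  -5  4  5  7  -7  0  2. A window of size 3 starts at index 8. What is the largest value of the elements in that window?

Elements at indices 8..10: 5, 7, -7
max(5, 7, -7) = 7

7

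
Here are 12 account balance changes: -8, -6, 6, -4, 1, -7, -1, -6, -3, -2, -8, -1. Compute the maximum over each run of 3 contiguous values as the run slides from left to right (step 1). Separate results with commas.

6, 6, 6, 1, 1, -1, -1, -2, -2, -1

(-8, -6, 6) → max 6
(-6, 6, -4) → max 6
(6, -4, 1) → max 6
(-4, 1, -7) → max 1
(1, -7, -1) → max 1
(-7, -1, -6) → max -1
(-1, -6, -3) → max -1
(-6, -3, -2) → max -2
(-3, -2, -8) → max -2
(-2, -8, -1) → max -1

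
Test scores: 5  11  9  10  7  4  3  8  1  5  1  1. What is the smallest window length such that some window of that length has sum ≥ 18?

2

Extend right; whenever the sum reaches 18, record the length and shrink from the left:
add 5: running sum 5 < 18
add 11: running sum 16 < 18
add 9: shortest ending here [11, 9] sum 20, len 2
add 10: shortest ending here [9, 10] sum 19, len 2
add 7: shortest ending here [9, 10, 7] sum 26, len 3
add 4: shortest ending here [10, 7, 4] sum 21, len 3
add 3: shortest ending here [10, 7, 4, 3] sum 24, len 4
add 8: shortest ending here [7, 4, 3, 8] sum 22, len 4
add 1: shortest ending here [7, 4, 3, 8, 1] sum 23, len 5
add 5: shortest ending here [4, 3, 8, 1, 5] sum 21, len 5
add 1: shortest ending here [3, 8, 1, 5, 1] sum 18, len 5
add 1: shortest ending here [3, 8, 1, 5, 1, 1] sum 19, len 6
Shortest qualifying length: 2.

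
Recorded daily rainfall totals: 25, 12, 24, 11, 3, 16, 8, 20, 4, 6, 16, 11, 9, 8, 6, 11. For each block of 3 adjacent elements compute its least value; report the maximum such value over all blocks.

(25, 12, 24) → min 12
(12, 24, 11) → min 11
(24, 11, 3) → min 3
(11, 3, 16) → min 3
(3, 16, 8) → min 3
(16, 8, 20) → min 8
(8, 20, 4) → min 4
(20, 4, 6) → min 4
(4, 6, 16) → min 4
(6, 16, 11) → min 6
(16, 11, 9) → min 9
(11, 9, 8) → min 8
(9, 8, 6) → min 6
(8, 6, 11) → min 6
Maximum of these is 12.

12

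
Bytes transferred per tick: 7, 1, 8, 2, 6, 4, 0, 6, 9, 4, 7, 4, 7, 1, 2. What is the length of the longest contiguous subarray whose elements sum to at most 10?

add 7: [7] sum 7, len 1
add 1: [7, 1] sum 8, len 2
add 8: [1, 8] sum 9, len 2
add 2: [8, 2] sum 10, len 2
add 6: [2, 6] sum 8, len 2
add 4: [6, 4] sum 10, len 2
add 0: [6, 4, 0] sum 10, len 3
add 6: [4, 0, 6] sum 10, len 3
add 9: [9] sum 9, len 1
add 4: [4] sum 4, len 1
add 7: [7] sum 7, len 1
add 4: [4] sum 4, len 1
add 7: [7] sum 7, len 1
add 1: [7, 1] sum 8, len 2
add 2: [7, 1, 2] sum 10, len 3
Longest length seen: 3.

3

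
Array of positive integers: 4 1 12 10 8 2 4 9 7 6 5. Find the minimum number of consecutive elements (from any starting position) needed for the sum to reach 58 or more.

add 4: running sum 4 < 58
add 1: running sum 5 < 58
add 12: running sum 17 < 58
add 10: running sum 27 < 58
add 8: running sum 35 < 58
add 2: running sum 37 < 58
add 4: running sum 41 < 58
add 9: running sum 50 < 58
add 7: running sum 57 < 58
add 6: shortest ending here [12, 10, 8, 2, 4, 9, 7, 6] sum 58, len 8
add 5: shortest ending here [12, 10, 8, 2, 4, 9, 7, 6, 5] sum 63, len 9
Shortest qualifying length: 8.

8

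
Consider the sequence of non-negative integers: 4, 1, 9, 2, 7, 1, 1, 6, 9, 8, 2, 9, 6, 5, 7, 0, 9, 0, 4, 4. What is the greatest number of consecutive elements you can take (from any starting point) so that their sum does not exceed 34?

Extend to the right; shrink from the left whenever the sum exceeds 34:
[4] sum 4 len 1
[4, 1] sum 5 len 2
[4, 1, 9] sum 14 len 3
[4, 1, 9, 2] sum 16 len 4
[4, 1, 9, 2, 7] sum 23 len 5
[4, 1, 9, 2, 7, 1] sum 24 len 6
[4, 1, 9, 2, 7, 1, 1] sum 25 len 7
[4, 1, 9, 2, 7, 1, 1, 6] sum 31 len 8
[2, 7, 1, 1, 6, 9] sum 26 len 6
[2, 7, 1, 1, 6, 9, 8] sum 34 len 7
[7, 1, 1, 6, 9, 8, 2] sum 34 len 7
[6, 9, 8, 2, 9] sum 34 len 5
[9, 8, 2, 9, 6] sum 34 len 5
[8, 2, 9, 6, 5] sum 30 len 5
[2, 9, 6, 5, 7] sum 29 len 5
[2, 9, 6, 5, 7, 0] sum 29 len 6
[6, 5, 7, 0, 9] sum 27 len 5
[6, 5, 7, 0, 9, 0] sum 27 len 6
[6, 5, 7, 0, 9, 0, 4] sum 31 len 7
[5, 7, 0, 9, 0, 4, 4] sum 29 len 7
Longest length seen: 8.

8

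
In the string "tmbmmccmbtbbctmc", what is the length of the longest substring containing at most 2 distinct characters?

Extend right; when distinct count exceeds 2, shrink from the left:
add t: window [t] (1 distinct), len 1
add m: window [t, m] (2 distinct), len 2
add b: window [m, b] (2 distinct), len 2
add m: window [m, b, m] (2 distinct), len 3
add m: window [m, b, m, m] (2 distinct), len 4
add c: window [m, m, c] (2 distinct), len 3
add c: window [m, m, c, c] (2 distinct), len 4
add m: window [m, m, c, c, m] (2 distinct), len 5
add b: window [m, b] (2 distinct), len 2
add t: window [b, t] (2 distinct), len 2
add b: window [b, t, b] (2 distinct), len 3
add b: window [b, t, b, b] (2 distinct), len 4
add c: window [b, b, c] (2 distinct), len 3
add t: window [c, t] (2 distinct), len 2
add m: window [t, m] (2 distinct), len 2
add c: window [m, c] (2 distinct), len 2
Longest length with ≤2 distinct: 5.

5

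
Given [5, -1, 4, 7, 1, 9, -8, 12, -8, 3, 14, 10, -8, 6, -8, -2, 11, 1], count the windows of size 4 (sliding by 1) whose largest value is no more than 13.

(5, -1, 4, 7) → max 7  ≤ 13 ✓
(-1, 4, 7, 1) → max 7  ≤ 13 ✓
(4, 7, 1, 9) → max 9  ≤ 13 ✓
(7, 1, 9, -8) → max 9  ≤ 13 ✓
(1, 9, -8, 12) → max 12  ≤ 13 ✓
(9, -8, 12, -8) → max 12  ≤ 13 ✓
(-8, 12, -8, 3) → max 12  ≤ 13 ✓
(12, -8, 3, 14) → max 14
(-8, 3, 14, 10) → max 14
(3, 14, 10, -8) → max 14
(14, 10, -8, 6) → max 14
(10, -8, 6, -8) → max 10  ≤ 13 ✓
(-8, 6, -8, -2) → max 6  ≤ 13 ✓
(6, -8, -2, 11) → max 11  ≤ 13 ✓
(-8, -2, 11, 1) → max 11  ≤ 13 ✓
11 windows satisfy the condition.

11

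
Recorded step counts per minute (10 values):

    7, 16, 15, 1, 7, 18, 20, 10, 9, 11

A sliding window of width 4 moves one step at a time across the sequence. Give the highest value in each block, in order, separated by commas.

16, 16, 18, 20, 20, 20, 20

Sliding a size-4 window across the 10 values:
7 16 15 1 → max 16
16 15 1 7 → max 16
15 1 7 18 → max 18
1 7 18 20 → max 20
7 18 20 10 → max 20
18 20 10 9 → max 20
20 10 9 11 → max 20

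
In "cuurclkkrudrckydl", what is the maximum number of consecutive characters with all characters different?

[c] len 1
[c, u] len 2
[u] len 1
[u, r] len 2
[u, r, c] len 3
[u, r, c, l] len 4
[u, r, c, l, k] len 5
[k] len 1
[k, r] len 2
[k, r, u] len 3
[k, r, u, d] len 4
[u, d, r] len 3
[u, d, r, c] len 4
[u, d, r, c, k] len 5
[u, d, r, c, k, y] len 6
[r, c, k, y, d] len 5
[r, c, k, y, d, l] len 6
Longest all-distinct length: 6.

6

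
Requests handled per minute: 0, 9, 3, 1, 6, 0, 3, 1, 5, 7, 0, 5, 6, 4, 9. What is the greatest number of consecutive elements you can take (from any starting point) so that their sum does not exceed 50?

Extend to the right; shrink from the left whenever the sum exceeds 50:
add 0: [0] sum 0, len 1
add 9: [0, 9] sum 9, len 2
add 3: [0, 9, 3] sum 12, len 3
add 1: [0, 9, 3, 1] sum 13, len 4
add 6: [0, 9, 3, 1, 6] sum 19, len 5
add 0: [0, 9, 3, 1, 6, 0] sum 19, len 6
add 3: [0, 9, 3, 1, 6, 0, 3] sum 22, len 7
add 1: [0, 9, 3, 1, 6, 0, 3, 1] sum 23, len 8
add 5: [0, 9, 3, 1, 6, 0, 3, 1, 5] sum 28, len 9
add 7: [0, 9, 3, 1, 6, 0, 3, 1, 5, 7] sum 35, len 10
add 0: [0, 9, 3, 1, 6, 0, 3, 1, 5, 7, 0] sum 35, len 11
add 5: [0, 9, 3, 1, 6, 0, 3, 1, 5, 7, 0, 5] sum 40, len 12
add 6: [0, 9, 3, 1, 6, 0, 3, 1, 5, 7, 0, 5, 6] sum 46, len 13
add 4: [0, 9, 3, 1, 6, 0, 3, 1, 5, 7, 0, 5, 6, 4] sum 50, len 14
add 9: [3, 1, 6, 0, 3, 1, 5, 7, 0, 5, 6, 4, 9] sum 50, len 13
Longest length seen: 14.

14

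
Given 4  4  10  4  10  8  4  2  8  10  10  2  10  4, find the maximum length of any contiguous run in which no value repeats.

[4] len 1
[4] len 1
[4, 10] len 2
[10, 4] len 2
[4, 10] len 2
[4, 10, 8] len 3
[10, 8, 4] len 3
[10, 8, 4, 2] len 4
[4, 2, 8] len 3
[4, 2, 8, 10] len 4
[10] len 1
[10, 2] len 2
[2, 10] len 2
[2, 10, 4] len 3
Longest all-distinct length: 4.

4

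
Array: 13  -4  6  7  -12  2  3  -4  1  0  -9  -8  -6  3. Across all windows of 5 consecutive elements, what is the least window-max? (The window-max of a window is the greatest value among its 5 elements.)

13 -4 6 7 -12 → max 13
-4 6 7 -12 2 → max 7
6 7 -12 2 3 → max 7
7 -12 2 3 -4 → max 7
-12 2 3 -4 1 → max 3
2 3 -4 1 0 → max 3
3 -4 1 0 -9 → max 3
-4 1 0 -9 -8 → max 1
1 0 -9 -8 -6 → max 1
0 -9 -8 -6 3 → max 3
Least of these is 1.

1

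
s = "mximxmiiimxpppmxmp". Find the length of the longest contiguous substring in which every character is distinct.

[m] len 1
[m, x] len 2
[m, x, i] len 3
[x, i, m] len 3
[i, m, x] len 3
[x, m] len 2
[x, m, i] len 3
[i] len 1
[i] len 1
[i, m] len 2
[i, m, x] len 3
[i, m, x, p] len 4
[p] len 1
[p] len 1
[p, m] len 2
[p, m, x] len 3
[x, m] len 2
[x, m, p] len 3
Longest all-distinct length: 4.

4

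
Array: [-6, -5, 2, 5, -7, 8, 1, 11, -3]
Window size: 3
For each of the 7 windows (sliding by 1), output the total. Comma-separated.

(-6, -5, 2) → sum -9
(-5, 2, 5) → sum 2
(2, 5, -7) → sum 0
(5, -7, 8) → sum 6
(-7, 8, 1) → sum 2
(8, 1, 11) → sum 20
(1, 11, -3) → sum 9

-9, 2, 0, 6, 2, 20, 9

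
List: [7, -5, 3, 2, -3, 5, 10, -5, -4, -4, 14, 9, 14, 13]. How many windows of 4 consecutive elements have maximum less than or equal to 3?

1

(7, -5, 3, 2) → max 7
(-5, 3, 2, -3) → max 3  ≤ 3 ✓
(3, 2, -3, 5) → max 5
(2, -3, 5, 10) → max 10
(-3, 5, 10, -5) → max 10
(5, 10, -5, -4) → max 10
(10, -5, -4, -4) → max 10
(-5, -4, -4, 14) → max 14
(-4, -4, 14, 9) → max 14
(-4, 14, 9, 14) → max 14
(14, 9, 14, 13) → max 14
1 window satisfy the condition.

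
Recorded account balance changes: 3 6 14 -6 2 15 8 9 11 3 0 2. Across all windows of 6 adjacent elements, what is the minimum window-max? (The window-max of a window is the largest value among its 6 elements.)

11

(3, 6, 14, -6, 2, 15) → max 15
(6, 14, -6, 2, 15, 8) → max 15
(14, -6, 2, 15, 8, 9) → max 15
(-6, 2, 15, 8, 9, 11) → max 15
(2, 15, 8, 9, 11, 3) → max 15
(15, 8, 9, 11, 3, 0) → max 15
(8, 9, 11, 3, 0, 2) → max 11
Minimum of these is 11.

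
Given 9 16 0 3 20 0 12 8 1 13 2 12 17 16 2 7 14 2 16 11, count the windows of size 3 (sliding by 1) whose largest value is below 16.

7

9 16 0 → max 16
16 0 3 → max 16
0 3 20 → max 20
3 20 0 → max 20
20 0 12 → max 20
0 12 8 → max 12  < 16 ✓
12 8 1 → max 12  < 16 ✓
8 1 13 → max 13  < 16 ✓
1 13 2 → max 13  < 16 ✓
13 2 12 → max 13  < 16 ✓
2 12 17 → max 17
12 17 16 → max 17
17 16 2 → max 17
16 2 7 → max 16
2 7 14 → max 14  < 16 ✓
7 14 2 → max 14  < 16 ✓
14 2 16 → max 16
2 16 11 → max 16
7 windows satisfy the condition.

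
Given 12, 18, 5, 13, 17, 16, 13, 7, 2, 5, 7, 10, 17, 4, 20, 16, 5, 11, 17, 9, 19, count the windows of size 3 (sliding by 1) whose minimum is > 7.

12 18 5 → min 5
18 5 13 → min 5
5 13 17 → min 5
13 17 16 → min 13  > 7 ✓
17 16 13 → min 13  > 7 ✓
16 13 7 → min 7
13 7 2 → min 2
7 2 5 → min 2
2 5 7 → min 2
5 7 10 → min 5
7 10 17 → min 7
10 17 4 → min 4
17 4 20 → min 4
4 20 16 → min 4
20 16 5 → min 5
16 5 11 → min 5
5 11 17 → min 5
11 17 9 → min 9  > 7 ✓
17 9 19 → min 9  > 7 ✓
4 windows satisfy the condition.

4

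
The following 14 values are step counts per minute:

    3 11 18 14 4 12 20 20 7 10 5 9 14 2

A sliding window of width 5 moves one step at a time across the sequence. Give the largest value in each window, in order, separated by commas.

[3, 11, 18, 14, 4] → max 18
[11, 18, 14, 4, 12] → max 18
[18, 14, 4, 12, 20] → max 20
[14, 4, 12, 20, 20] → max 20
[4, 12, 20, 20, 7] → max 20
[12, 20, 20, 7, 10] → max 20
[20, 20, 7, 10, 5] → max 20
[20, 7, 10, 5, 9] → max 20
[7, 10, 5, 9, 14] → max 14
[10, 5, 9, 14, 2] → max 14

18, 18, 20, 20, 20, 20, 20, 20, 14, 14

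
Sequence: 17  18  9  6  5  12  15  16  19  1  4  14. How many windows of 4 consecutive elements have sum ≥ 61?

1

[17, 18, 9, 6] → sum 50
[18, 9, 6, 5] → sum 38
[9, 6, 5, 12] → sum 32
[6, 5, 12, 15] → sum 38
[5, 12, 15, 16] → sum 48
[12, 15, 16, 19] → sum 62  ≥ 61 ✓
[15, 16, 19, 1] → sum 51
[16, 19, 1, 4] → sum 40
[19, 1, 4, 14] → sum 38
1 window satisfy the condition.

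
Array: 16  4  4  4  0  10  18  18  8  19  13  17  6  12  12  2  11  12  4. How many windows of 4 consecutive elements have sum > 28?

13

(16, 4, 4, 4) → sum 28
(4, 4, 4, 0) → sum 12
(4, 4, 0, 10) → sum 18
(4, 0, 10, 18) → sum 32  > 28 ✓
(0, 10, 18, 18) → sum 46  > 28 ✓
(10, 18, 18, 8) → sum 54  > 28 ✓
(18, 18, 8, 19) → sum 63  > 28 ✓
(18, 8, 19, 13) → sum 58  > 28 ✓
(8, 19, 13, 17) → sum 57  > 28 ✓
(19, 13, 17, 6) → sum 55  > 28 ✓
(13, 17, 6, 12) → sum 48  > 28 ✓
(17, 6, 12, 12) → sum 47  > 28 ✓
(6, 12, 12, 2) → sum 32  > 28 ✓
(12, 12, 2, 11) → sum 37  > 28 ✓
(12, 2, 11, 12) → sum 37  > 28 ✓
(2, 11, 12, 4) → sum 29  > 28 ✓
13 windows satisfy the condition.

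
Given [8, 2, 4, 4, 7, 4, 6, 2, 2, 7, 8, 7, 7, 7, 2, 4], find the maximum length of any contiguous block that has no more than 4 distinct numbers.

add 8: window [8] (1 distinct), len 1
add 2: window [8, 2] (2 distinct), len 2
add 4: window [8, 2, 4] (3 distinct), len 3
add 4: window [8, 2, 4, 4] (3 distinct), len 4
add 7: window [8, 2, 4, 4, 7] (4 distinct), len 5
add 4: window [8, 2, 4, 4, 7, 4] (4 distinct), len 6
add 6: window [2, 4, 4, 7, 4, 6] (4 distinct), len 6
add 2: window [2, 4, 4, 7, 4, 6, 2] (4 distinct), len 7
add 2: window [2, 4, 4, 7, 4, 6, 2, 2] (4 distinct), len 8
add 7: window [2, 4, 4, 7, 4, 6, 2, 2, 7] (4 distinct), len 9
add 8: window [6, 2, 2, 7, 8] (4 distinct), len 5
add 7: window [6, 2, 2, 7, 8, 7] (4 distinct), len 6
add 7: window [6, 2, 2, 7, 8, 7, 7] (4 distinct), len 7
add 7: window [6, 2, 2, 7, 8, 7, 7, 7] (4 distinct), len 8
add 2: window [6, 2, 2, 7, 8, 7, 7, 7, 2] (4 distinct), len 9
add 4: window [2, 2, 7, 8, 7, 7, 7, 2, 4] (4 distinct), len 9
Longest length with ≤4 distinct: 9.

9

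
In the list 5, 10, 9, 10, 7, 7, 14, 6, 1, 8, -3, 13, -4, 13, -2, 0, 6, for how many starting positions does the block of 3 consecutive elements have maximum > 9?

12

(5, 10, 9) → max 10  > 9 ✓
(10, 9, 10) → max 10  > 9 ✓
(9, 10, 7) → max 10  > 9 ✓
(10, 7, 7) → max 10  > 9 ✓
(7, 7, 14) → max 14  > 9 ✓
(7, 14, 6) → max 14  > 9 ✓
(14, 6, 1) → max 14  > 9 ✓
(6, 1, 8) → max 8
(1, 8, -3) → max 8
(8, -3, 13) → max 13  > 9 ✓
(-3, 13, -4) → max 13  > 9 ✓
(13, -4, 13) → max 13  > 9 ✓
(-4, 13, -2) → max 13  > 9 ✓
(13, -2, 0) → max 13  > 9 ✓
(-2, 0, 6) → max 6
12 windows satisfy the condition.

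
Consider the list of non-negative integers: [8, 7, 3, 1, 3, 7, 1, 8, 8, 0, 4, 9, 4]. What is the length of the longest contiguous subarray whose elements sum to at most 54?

11

[8] sum 8 len 1
[8, 7] sum 15 len 2
[8, 7, 3] sum 18 len 3
[8, 7, 3, 1] sum 19 len 4
[8, 7, 3, 1, 3] sum 22 len 5
[8, 7, 3, 1, 3, 7] sum 29 len 6
[8, 7, 3, 1, 3, 7, 1] sum 30 len 7
[8, 7, 3, 1, 3, 7, 1, 8] sum 38 len 8
[8, 7, 3, 1, 3, 7, 1, 8, 8] sum 46 len 9
[8, 7, 3, 1, 3, 7, 1, 8, 8, 0] sum 46 len 10
[8, 7, 3, 1, 3, 7, 1, 8, 8, 0, 4] sum 50 len 11
[7, 3, 1, 3, 7, 1, 8, 8, 0, 4, 9] sum 51 len 11
[3, 1, 3, 7, 1, 8, 8, 0, 4, 9, 4] sum 48 len 11
Longest length seen: 11.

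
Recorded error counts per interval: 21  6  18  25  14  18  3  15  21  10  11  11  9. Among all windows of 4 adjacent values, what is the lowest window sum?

41

(21, 6, 18, 25) → sum 70
(6, 18, 25, 14) → sum 63
(18, 25, 14, 18) → sum 75
(25, 14, 18, 3) → sum 60
(14, 18, 3, 15) → sum 50
(18, 3, 15, 21) → sum 57
(3, 15, 21, 10) → sum 49
(15, 21, 10, 11) → sum 57
(21, 10, 11, 11) → sum 53
(10, 11, 11, 9) → sum 41
Lowest of these is 41.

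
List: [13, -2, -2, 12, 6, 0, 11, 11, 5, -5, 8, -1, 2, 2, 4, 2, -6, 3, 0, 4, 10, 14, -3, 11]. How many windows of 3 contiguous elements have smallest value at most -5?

[13, -2, -2] → min -2
[-2, -2, 12] → min -2
[-2, 12, 6] → min -2
[12, 6, 0] → min 0
[6, 0, 11] → min 0
[0, 11, 11] → min 0
[11, 11, 5] → min 5
[11, 5, -5] → min -5  ≤ -5 ✓
[5, -5, 8] → min -5  ≤ -5 ✓
[-5, 8, -1] → min -5  ≤ -5 ✓
[8, -1, 2] → min -1
[-1, 2, 2] → min -1
[2, 2, 4] → min 2
[2, 4, 2] → min 2
[4, 2, -6] → min -6  ≤ -5 ✓
[2, -6, 3] → min -6  ≤ -5 ✓
[-6, 3, 0] → min -6  ≤ -5 ✓
[3, 0, 4] → min 0
[0, 4, 10] → min 0
[4, 10, 14] → min 4
[10, 14, -3] → min -3
[14, -3, 11] → min -3
6 windows satisfy the condition.

6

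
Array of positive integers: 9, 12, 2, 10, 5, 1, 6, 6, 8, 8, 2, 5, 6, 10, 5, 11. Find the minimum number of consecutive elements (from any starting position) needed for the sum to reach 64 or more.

10

Extend right; whenever the sum reaches 64, record the length and shrink from the left:
add 9: running sum 9 < 64
add 12: running sum 21 < 64
add 2: running sum 23 < 64
add 10: running sum 33 < 64
add 5: running sum 38 < 64
add 1: running sum 39 < 64
add 6: running sum 45 < 64
add 6: running sum 51 < 64
add 8: running sum 59 < 64
add 8: shortest ending here [9, 12, 2, 10, 5, 1, 6, 6, 8, 8] sum 67, len 10
add 2: shortest ending here [9, 12, 2, 10, 5, 1, 6, 6, 8, 8, 2] sum 69, len 11
add 5: shortest ending here [12, 2, 10, 5, 1, 6, 6, 8, 8, 2, 5] sum 65, len 11
add 6: shortest ending here [12, 2, 10, 5, 1, 6, 6, 8, 8, 2, 5, 6] sum 71, len 12
add 10: shortest ending here [10, 5, 1, 6, 6, 8, 8, 2, 5, 6, 10] sum 67, len 11
add 5: shortest ending here [10, 5, 1, 6, 6, 8, 8, 2, 5, 6, 10, 5] sum 72, len 12
add 11: shortest ending here [6, 6, 8, 8, 2, 5, 6, 10, 5, 11] sum 67, len 10
Shortest qualifying length: 10.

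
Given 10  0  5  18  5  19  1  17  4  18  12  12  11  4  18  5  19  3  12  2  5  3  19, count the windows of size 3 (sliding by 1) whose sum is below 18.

3

[10, 0, 5] → sum 15  < 18 ✓
[0, 5, 18] → sum 23
[5, 18, 5] → sum 28
[18, 5, 19] → sum 42
[5, 19, 1] → sum 25
[19, 1, 17] → sum 37
[1, 17, 4] → sum 22
[17, 4, 18] → sum 39
[4, 18, 12] → sum 34
[18, 12, 12] → sum 42
[12, 12, 11] → sum 35
[12, 11, 4] → sum 27
[11, 4, 18] → sum 33
[4, 18, 5] → sum 27
[18, 5, 19] → sum 42
[5, 19, 3] → sum 27
[19, 3, 12] → sum 34
[3, 12, 2] → sum 17  < 18 ✓
[12, 2, 5] → sum 19
[2, 5, 3] → sum 10  < 18 ✓
[5, 3, 19] → sum 27
3 windows satisfy the condition.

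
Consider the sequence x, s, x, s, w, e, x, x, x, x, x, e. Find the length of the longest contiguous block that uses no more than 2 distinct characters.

7

[x] 1 distinct, len 1
[x, s] 2 distinct, len 2
[x, s, x] 2 distinct, len 3
[x, s, x, s] 2 distinct, len 4
[s, w] 2 distinct, len 2
[w, e] 2 distinct, len 2
[e, x] 2 distinct, len 2
[e, x, x] 2 distinct, len 3
[e, x, x, x] 2 distinct, len 4
[e, x, x, x, x] 2 distinct, len 5
[e, x, x, x, x, x] 2 distinct, len 6
[e, x, x, x, x, x, e] 2 distinct, len 7
Longest length with ≤2 distinct: 7.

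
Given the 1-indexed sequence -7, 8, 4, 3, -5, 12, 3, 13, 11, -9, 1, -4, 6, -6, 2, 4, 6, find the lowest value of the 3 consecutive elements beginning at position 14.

-6

Elements at indices 14..16: -6, 2, 4
min(-6, 2, 4) = -6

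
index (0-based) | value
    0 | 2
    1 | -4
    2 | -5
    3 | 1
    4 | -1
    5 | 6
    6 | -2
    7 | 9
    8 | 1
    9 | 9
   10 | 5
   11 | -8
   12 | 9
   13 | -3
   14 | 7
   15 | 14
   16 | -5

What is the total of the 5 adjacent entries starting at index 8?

16

Elements at indices 8..12: 1, 9, 5, -8, 9
sum(1, 9, 5, -8, 9) = 16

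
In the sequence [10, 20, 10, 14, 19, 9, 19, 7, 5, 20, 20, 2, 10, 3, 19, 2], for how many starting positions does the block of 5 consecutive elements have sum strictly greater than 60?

10 20 10 14 19 → sum 73  > 60 ✓
20 10 14 19 9 → sum 72  > 60 ✓
10 14 19 9 19 → sum 71  > 60 ✓
14 19 9 19 7 → sum 68  > 60 ✓
19 9 19 7 5 → sum 59
9 19 7 5 20 → sum 60
19 7 5 20 20 → sum 71  > 60 ✓
7 5 20 20 2 → sum 54
5 20 20 2 10 → sum 57
20 20 2 10 3 → sum 55
20 2 10 3 19 → sum 54
2 10 3 19 2 → sum 36
5 windows satisfy the condition.

5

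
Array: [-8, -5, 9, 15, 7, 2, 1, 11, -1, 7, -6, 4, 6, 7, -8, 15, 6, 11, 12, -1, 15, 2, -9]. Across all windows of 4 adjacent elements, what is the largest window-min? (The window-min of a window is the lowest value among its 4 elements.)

Window mins for each of the 20 positions:
-8 -5 9 15 → min -8
-5 9 15 7 → min -5
9 15 7 2 → min 2
15 7 2 1 → min 1
7 2 1 11 → min 1
2 1 11 -1 → min -1
1 11 -1 7 → min -1
11 -1 7 -6 → min -6
-1 7 -6 4 → min -6
7 -6 4 6 → min -6
-6 4 6 7 → min -6
4 6 7 -8 → min -8
6 7 -8 15 → min -8
7 -8 15 6 → min -8
-8 15 6 11 → min -8
15 6 11 12 → min 6
6 11 12 -1 → min -1
11 12 -1 15 → min -1
12 -1 15 2 → min -1
-1 15 2 -9 → min -9
Largest of these is 6.

6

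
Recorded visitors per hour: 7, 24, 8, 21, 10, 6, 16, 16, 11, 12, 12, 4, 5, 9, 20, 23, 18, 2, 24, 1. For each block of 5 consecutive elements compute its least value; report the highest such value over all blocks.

11

7 24 8 21 10 → min 7
24 8 21 10 6 → min 6
8 21 10 6 16 → min 6
21 10 6 16 16 → min 6
10 6 16 16 11 → min 6
6 16 16 11 12 → min 6
16 16 11 12 12 → min 11
16 11 12 12 4 → min 4
11 12 12 4 5 → min 4
12 12 4 5 9 → min 4
12 4 5 9 20 → min 4
4 5 9 20 23 → min 4
5 9 20 23 18 → min 5
9 20 23 18 2 → min 2
20 23 18 2 24 → min 2
23 18 2 24 1 → min 1
Highest of these is 11.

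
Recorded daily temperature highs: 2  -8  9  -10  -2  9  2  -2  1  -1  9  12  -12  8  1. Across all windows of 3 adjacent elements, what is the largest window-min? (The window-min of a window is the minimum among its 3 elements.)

-1

Window mins for each of the 13 positions:
(2, -8, 9) → min -8
(-8, 9, -10) → min -10
(9, -10, -2) → min -10
(-10, -2, 9) → min -10
(-2, 9, 2) → min -2
(9, 2, -2) → min -2
(2, -2, 1) → min -2
(-2, 1, -1) → min -2
(1, -1, 9) → min -1
(-1, 9, 12) → min -1
(9, 12, -12) → min -12
(12, -12, 8) → min -12
(-12, 8, 1) → min -12
Largest of these is -1.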